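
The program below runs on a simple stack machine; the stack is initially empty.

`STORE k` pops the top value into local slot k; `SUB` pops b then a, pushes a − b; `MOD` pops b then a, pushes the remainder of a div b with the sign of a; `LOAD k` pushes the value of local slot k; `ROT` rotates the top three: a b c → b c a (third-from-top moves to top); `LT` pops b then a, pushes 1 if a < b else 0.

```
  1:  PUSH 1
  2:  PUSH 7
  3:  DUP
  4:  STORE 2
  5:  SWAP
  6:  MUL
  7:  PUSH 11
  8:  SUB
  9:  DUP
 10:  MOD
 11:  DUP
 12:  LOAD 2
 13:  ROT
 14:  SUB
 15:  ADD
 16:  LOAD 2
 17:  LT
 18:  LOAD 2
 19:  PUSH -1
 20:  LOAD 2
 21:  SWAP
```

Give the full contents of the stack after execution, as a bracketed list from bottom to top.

[0, 7, 7, -1]

PUSH 1  : [1]
PUSH 7  : [1, 7]
DUP     : [1, 7, 7]
STORE 2 : [1, 7]
SWAP    : [7, 1]
MUL     : [7]
PUSH 11 : [7, 11]
SUB     : [-4]
DUP     : [-4, -4]
MOD     : [0]
DUP     : [0, 0]
LOAD 2  : [0, 0, 7]
ROT     : [0, 7, 0]
SUB     : [0, 7]
ADD     : [7]
LOAD 2  : [7, 7]
LT      : [0]
LOAD 2  : [0, 7]
PUSH -1 : [0, 7, -1]
LOAD 2  : [0, 7, -1, 7]
SWAP    : [0, 7, 7, -1]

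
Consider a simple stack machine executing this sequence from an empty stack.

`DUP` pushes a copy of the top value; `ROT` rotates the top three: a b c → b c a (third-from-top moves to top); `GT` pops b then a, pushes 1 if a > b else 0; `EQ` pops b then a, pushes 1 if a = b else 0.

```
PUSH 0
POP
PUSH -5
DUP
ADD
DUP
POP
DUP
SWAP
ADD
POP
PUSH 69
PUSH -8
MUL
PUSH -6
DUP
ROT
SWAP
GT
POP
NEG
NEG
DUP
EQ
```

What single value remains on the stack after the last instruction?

1

PUSH 0  → 0
POP     → (empty)
PUSH -5 → -5
DUP     → -5 -5
ADD     → -10
DUP     → -10 -10
POP     → -10
DUP     → -10 -10
SWAP    → -10 -10
ADD     → -20
POP     → (empty)
PUSH 69 → 69
PUSH -8 → 69 -8
MUL     → -552
PUSH -6 → -552 -6
DUP     → -552 -6 -6
ROT     → -6 -6 -552
SWAP    → -6 -552 -6
GT      → -6 0
POP     → -6
NEG     → 6
NEG     → -6
DUP     → -6 -6
EQ      → 1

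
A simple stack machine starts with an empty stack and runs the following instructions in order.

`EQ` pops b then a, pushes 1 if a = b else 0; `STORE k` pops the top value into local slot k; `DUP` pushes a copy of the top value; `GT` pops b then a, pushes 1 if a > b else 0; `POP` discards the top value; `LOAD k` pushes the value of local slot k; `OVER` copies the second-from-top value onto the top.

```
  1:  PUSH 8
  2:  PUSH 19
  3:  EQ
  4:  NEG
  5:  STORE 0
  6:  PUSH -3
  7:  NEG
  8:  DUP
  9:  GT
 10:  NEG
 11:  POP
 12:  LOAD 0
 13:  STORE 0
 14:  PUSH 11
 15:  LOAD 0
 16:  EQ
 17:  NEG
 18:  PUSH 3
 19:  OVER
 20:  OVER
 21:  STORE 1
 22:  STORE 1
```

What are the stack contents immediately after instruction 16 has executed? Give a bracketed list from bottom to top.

[0]

PUSH 8  -> 8
PUSH 19 -> 8 19
EQ      -> 0
NEG     -> 0
STORE 0 -> (empty)
PUSH -3 -> -3
NEG     -> 3
DUP     -> 3 3
GT      -> 0
NEG     -> 0
POP     -> (empty)
LOAD 0  -> 0
STORE 0 -> (empty)
PUSH 11 -> 11
LOAD 0  -> 11 0
EQ      -> 0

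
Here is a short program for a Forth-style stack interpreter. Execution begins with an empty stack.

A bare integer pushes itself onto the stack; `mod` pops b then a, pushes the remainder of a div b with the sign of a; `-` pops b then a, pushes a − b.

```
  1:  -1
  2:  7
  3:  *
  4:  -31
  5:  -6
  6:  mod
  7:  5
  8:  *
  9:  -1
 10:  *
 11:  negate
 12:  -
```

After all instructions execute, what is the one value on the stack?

-2

-1      [-1]
7       [-1, 7]
*       [-7]
-31     [-7, -31]
-6      [-7, -31, -6]
mod     [-7, -1]
5       [-7, -1, 5]
*       [-7, -5]
-1      [-7, -5, -1]
*       [-7, 5]
negate  [-7, -5]
-       [-2]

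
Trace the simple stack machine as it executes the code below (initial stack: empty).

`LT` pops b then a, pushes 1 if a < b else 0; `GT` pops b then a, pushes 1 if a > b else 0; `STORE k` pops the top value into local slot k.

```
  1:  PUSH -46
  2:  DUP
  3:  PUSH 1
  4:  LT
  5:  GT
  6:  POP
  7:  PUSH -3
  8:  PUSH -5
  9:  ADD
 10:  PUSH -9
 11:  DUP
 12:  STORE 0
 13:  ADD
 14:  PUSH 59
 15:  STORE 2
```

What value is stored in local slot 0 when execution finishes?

PUSH -46  -46
DUP       -46 -46
PUSH 1    -46 -46 1
LT        -46 1
GT        0
POP       (empty)
PUSH -3   -3
PUSH -5   -3 -5
ADD       -8
PUSH -9   -8 -9
DUP       -8 -9 -9
STORE 0   -8 -9
ADD       -17
PUSH 59   -17 59
STORE 2   -17

-9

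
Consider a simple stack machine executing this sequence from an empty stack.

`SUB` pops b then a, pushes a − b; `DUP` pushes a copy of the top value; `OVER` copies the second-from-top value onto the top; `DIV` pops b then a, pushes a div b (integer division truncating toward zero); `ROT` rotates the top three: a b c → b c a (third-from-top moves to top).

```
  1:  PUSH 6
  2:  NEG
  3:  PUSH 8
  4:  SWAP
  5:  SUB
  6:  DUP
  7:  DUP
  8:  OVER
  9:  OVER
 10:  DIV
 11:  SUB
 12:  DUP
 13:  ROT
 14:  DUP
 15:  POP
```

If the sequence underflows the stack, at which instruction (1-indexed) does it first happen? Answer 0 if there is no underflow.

0

PUSH 6 : 6
NEG    : -6
PUSH 8 : -6 8
SWAP   : 8 -6
SUB    : 14
DUP    : 14 14
DUP    : 14 14 14
OVER   : 14 14 14 14
OVER   : 14 14 14 14 14
DIV    : 14 14 14 1
SUB    : 14 14 13
DUP    : 14 14 13 13
ROT    : 14 13 13 14
DUP    : 14 13 13 14 14
POP    : 14 13 13 14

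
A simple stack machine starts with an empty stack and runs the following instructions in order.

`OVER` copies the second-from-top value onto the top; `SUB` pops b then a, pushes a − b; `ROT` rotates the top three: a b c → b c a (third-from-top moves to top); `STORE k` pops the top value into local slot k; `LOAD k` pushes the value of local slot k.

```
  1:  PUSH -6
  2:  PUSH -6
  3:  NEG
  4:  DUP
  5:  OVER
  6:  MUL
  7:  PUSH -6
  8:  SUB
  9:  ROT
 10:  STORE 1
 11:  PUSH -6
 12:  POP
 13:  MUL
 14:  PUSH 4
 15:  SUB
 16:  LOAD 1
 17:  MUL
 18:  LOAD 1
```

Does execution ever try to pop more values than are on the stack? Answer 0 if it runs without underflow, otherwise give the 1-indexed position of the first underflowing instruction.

0

PUSH -6 -> -6
PUSH -6 -> -6 -6
NEG     -> -6 6
DUP     -> -6 6 6
OVER    -> -6 6 6 6
MUL     -> -6 6 36
PUSH -6 -> -6 6 36 -6
SUB     -> -6 6 42
ROT     -> 6 42 -6
STORE 1 -> 6 42
PUSH -6 -> 6 42 -6
POP     -> 6 42
MUL     -> 252
PUSH 4  -> 252 4
SUB     -> 248
LOAD 1  -> 248 -6
MUL     -> -1488
LOAD 1  -> -1488 -6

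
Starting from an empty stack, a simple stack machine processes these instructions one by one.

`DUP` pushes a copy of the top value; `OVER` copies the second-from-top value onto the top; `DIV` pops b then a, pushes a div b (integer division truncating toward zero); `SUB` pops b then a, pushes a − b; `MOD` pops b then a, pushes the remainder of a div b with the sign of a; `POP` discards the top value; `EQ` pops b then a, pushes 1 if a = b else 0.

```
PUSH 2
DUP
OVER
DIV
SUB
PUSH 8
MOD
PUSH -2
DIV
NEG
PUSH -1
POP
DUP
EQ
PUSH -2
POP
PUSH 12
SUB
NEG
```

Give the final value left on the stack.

PUSH 2  : [2]
DUP     : [2, 2]
OVER    : [2, 2, 2]
DIV     : [2, 1]
SUB     : [1]
PUSH 8  : [1, 8]
MOD     : [1]
PUSH -2 : [1, -2]
DIV     : [0]
NEG     : [0]
PUSH -1 : [0, -1]
POP     : [0]
DUP     : [0, 0]
EQ      : [1]
PUSH -2 : [1, -2]
POP     : [1]
PUSH 12 : [1, 12]
SUB     : [-11]
NEG     : [11]

11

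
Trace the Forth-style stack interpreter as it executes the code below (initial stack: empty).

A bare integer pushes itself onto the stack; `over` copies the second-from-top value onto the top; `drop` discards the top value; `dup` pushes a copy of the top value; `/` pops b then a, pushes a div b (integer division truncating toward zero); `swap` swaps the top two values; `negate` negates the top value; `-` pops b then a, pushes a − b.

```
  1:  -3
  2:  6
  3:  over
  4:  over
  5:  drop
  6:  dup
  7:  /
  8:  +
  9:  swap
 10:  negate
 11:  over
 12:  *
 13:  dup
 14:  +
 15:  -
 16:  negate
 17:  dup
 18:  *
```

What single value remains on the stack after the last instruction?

1225

-3     -> [-3]
6      -> [-3, 6]
over   -> [-3, 6, -3]
over   -> [-3, 6, -3, 6]
drop   -> [-3, 6, -3]
dup    -> [-3, 6, -3, -3]
/      -> [-3, 6, 1]
+      -> [-3, 7]
swap   -> [7, -3]
negate -> [7, 3]
over   -> [7, 3, 7]
*      -> [7, 21]
dup    -> [7, 21, 21]
+      -> [7, 42]
-      -> [-35]
negate -> [35]
dup    -> [35, 35]
*      -> [1225]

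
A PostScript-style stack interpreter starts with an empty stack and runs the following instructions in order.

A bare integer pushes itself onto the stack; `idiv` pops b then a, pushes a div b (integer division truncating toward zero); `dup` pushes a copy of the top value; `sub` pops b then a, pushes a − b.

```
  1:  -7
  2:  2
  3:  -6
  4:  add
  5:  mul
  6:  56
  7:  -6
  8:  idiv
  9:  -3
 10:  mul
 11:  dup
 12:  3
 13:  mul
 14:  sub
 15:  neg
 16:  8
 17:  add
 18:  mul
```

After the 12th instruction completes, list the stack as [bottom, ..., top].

[28, 27, 27, 3]

-7   → -7
2    → -7 2
-6   → -7 2 -6
add  → -7 -4
mul  → 28
56   → 28 56
-6   → 28 56 -6
idiv → 28 -9
-3   → 28 -9 -3
mul  → 28 27
dup  → 28 27 27
3    → 28 27 27 3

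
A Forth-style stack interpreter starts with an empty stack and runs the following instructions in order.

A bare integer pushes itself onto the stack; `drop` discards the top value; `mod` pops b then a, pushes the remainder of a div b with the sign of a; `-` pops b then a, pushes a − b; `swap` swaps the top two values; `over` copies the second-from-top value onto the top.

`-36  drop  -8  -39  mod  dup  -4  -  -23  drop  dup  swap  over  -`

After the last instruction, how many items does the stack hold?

3

-36   [-36]
drop  []
-8    [-8]
-39   [-8, -39]
mod   [-8]
dup   [-8, -8]
-4    [-8, -8, -4]
-     [-8, -4]
-23   [-8, -4, -23]
drop  [-8, -4]
dup   [-8, -4, -4]
swap  [-8, -4, -4]
over  [-8, -4, -4, -4]
-     [-8, -4, 0]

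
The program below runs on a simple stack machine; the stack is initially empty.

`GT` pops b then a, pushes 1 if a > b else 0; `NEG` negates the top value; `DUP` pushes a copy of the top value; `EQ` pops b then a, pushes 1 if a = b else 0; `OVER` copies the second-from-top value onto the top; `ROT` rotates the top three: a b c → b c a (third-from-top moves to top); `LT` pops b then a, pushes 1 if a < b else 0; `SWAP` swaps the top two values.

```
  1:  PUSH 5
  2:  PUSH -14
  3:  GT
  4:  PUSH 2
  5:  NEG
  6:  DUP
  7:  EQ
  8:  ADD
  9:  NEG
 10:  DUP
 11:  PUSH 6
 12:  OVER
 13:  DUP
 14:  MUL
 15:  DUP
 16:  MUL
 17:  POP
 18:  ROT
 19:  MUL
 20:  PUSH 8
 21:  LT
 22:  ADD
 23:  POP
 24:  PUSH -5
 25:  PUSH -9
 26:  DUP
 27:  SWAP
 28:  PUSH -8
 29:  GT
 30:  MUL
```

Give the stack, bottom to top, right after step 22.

[-1]

PUSH 5   → [5]
PUSH -14 → [5, -14]
GT       → [1]
PUSH 2   → [1, 2]
NEG      → [1, -2]
DUP      → [1, -2, -2]
EQ       → [1, 1]
ADD      → [2]
NEG      → [-2]
DUP      → [-2, -2]
PUSH 6   → [-2, -2, 6]
OVER     → [-2, -2, 6, -2]
DUP      → [-2, -2, 6, -2, -2]
MUL      → [-2, -2, 6, 4]
DUP      → [-2, -2, 6, 4, 4]
MUL      → [-2, -2, 6, 16]
POP      → [-2, -2, 6]
ROT      → [-2, 6, -2]
MUL      → [-2, -12]
PUSH 8   → [-2, -12, 8]
LT       → [-2, 1]
ADD      → [-1]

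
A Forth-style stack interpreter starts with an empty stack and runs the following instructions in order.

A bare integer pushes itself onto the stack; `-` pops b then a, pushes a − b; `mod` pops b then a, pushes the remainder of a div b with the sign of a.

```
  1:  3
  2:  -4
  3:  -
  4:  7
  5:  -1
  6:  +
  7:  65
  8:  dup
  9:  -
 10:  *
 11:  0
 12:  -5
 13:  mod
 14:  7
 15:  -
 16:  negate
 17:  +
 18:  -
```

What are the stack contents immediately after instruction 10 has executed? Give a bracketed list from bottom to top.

[7, 0]

3   → [3]
-4  → [3, -4]
-   → [7]
7   → [7, 7]
-1  → [7, 7, -1]
+   → [7, 6]
65  → [7, 6, 65]
dup → [7, 6, 65, 65]
-   → [7, 6, 0]
*   → [7, 0]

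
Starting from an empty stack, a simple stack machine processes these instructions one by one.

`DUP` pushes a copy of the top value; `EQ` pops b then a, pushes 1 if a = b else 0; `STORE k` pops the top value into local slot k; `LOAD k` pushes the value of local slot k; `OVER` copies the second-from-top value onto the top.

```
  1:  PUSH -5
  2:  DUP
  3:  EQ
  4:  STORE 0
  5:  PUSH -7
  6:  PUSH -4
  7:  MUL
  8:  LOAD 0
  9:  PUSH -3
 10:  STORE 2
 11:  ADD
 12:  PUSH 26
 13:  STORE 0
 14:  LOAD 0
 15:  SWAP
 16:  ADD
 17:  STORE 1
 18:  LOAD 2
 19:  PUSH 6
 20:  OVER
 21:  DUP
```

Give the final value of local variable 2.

-3

PUSH -5 : [-5]
DUP     : [-5, -5]
EQ      : [1]
STORE 0 : []
PUSH -7 : [-7]
PUSH -4 : [-7, -4]
MUL     : [28]
LOAD 0  : [28, 1]
PUSH -3 : [28, 1, -3]
STORE 2 : [28, 1]
ADD     : [29]
PUSH 26 : [29, 26]
STORE 0 : [29]
LOAD 0  : [29, 26]
SWAP    : [26, 29]
ADD     : [55]
STORE 1 : []
LOAD 2  : [-3]
PUSH 6  : [-3, 6]
OVER    : [-3, 6, -3]
DUP     : [-3, 6, -3, -3]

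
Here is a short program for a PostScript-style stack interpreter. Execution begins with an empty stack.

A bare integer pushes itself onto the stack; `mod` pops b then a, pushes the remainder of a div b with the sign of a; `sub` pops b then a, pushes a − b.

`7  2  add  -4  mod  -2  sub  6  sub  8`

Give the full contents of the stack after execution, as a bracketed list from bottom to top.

7   : [7]
2   : [7, 2]
add : [9]
-4  : [9, -4]
mod : [1]
-2  : [1, -2]
sub : [3]
6   : [3, 6]
sub : [-3]
8   : [-3, 8]

[-3, 8]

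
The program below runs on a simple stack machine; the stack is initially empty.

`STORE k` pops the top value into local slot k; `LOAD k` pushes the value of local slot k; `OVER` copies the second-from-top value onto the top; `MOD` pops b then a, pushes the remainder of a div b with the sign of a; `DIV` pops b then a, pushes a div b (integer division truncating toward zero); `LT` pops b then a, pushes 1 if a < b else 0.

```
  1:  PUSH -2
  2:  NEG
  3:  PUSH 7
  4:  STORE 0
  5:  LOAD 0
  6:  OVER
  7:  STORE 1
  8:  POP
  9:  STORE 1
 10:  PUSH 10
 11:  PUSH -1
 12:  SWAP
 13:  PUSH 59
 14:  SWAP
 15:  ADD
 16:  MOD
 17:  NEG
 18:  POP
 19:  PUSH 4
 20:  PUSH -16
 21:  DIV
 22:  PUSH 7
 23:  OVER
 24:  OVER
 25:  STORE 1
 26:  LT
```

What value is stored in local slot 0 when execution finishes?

PUSH -2   -2
NEG       2
PUSH 7    2 7
STORE 0   2
LOAD 0    2 7
OVER      2 7 2
STORE 1   2 7
POP       2
STORE 1   (empty)
PUSH 10   10
PUSH -1   10 -1
SWAP      -1 10
PUSH 59   -1 10 59
SWAP      -1 59 10
ADD       -1 69
MOD       -1
NEG       1
POP       (empty)
PUSH 4    4
PUSH -16  4 -16
DIV       0
PUSH 7    0 7
OVER      0 7 0
OVER      0 7 0 7
STORE 1   0 7 0
LT        0 0

7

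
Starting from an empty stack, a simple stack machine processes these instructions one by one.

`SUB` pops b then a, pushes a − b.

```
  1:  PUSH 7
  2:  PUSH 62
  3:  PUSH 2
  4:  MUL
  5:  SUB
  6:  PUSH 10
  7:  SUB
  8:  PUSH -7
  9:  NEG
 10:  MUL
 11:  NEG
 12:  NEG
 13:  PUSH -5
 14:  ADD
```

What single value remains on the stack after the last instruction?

-894

PUSH 7  -> [7]
PUSH 62 -> [7, 62]
PUSH 2  -> [7, 62, 2]
MUL     -> [7, 124]
SUB     -> [-117]
PUSH 10 -> [-117, 10]
SUB     -> [-127]
PUSH -7 -> [-127, -7]
NEG     -> [-127, 7]
MUL     -> [-889]
NEG     -> [889]
NEG     -> [-889]
PUSH -5 -> [-889, -5]
ADD     -> [-894]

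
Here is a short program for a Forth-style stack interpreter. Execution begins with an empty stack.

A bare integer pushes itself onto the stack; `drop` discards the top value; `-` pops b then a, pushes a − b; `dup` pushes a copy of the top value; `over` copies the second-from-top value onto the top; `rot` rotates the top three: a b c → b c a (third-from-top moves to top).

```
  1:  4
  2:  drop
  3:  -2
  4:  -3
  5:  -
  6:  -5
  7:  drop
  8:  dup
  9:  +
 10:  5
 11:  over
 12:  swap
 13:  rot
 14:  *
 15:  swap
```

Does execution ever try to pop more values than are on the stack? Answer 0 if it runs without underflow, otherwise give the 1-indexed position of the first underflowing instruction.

0

4    -> 4
drop -> (empty)
-2   -> -2
-3   -> -2 -3
-    -> 1
-5   -> 1 -5
drop -> 1
dup  -> 1 1
+    -> 2
5    -> 2 5
over -> 2 5 2
swap -> 2 2 5
rot  -> 2 5 2
*    -> 2 10
swap -> 10 2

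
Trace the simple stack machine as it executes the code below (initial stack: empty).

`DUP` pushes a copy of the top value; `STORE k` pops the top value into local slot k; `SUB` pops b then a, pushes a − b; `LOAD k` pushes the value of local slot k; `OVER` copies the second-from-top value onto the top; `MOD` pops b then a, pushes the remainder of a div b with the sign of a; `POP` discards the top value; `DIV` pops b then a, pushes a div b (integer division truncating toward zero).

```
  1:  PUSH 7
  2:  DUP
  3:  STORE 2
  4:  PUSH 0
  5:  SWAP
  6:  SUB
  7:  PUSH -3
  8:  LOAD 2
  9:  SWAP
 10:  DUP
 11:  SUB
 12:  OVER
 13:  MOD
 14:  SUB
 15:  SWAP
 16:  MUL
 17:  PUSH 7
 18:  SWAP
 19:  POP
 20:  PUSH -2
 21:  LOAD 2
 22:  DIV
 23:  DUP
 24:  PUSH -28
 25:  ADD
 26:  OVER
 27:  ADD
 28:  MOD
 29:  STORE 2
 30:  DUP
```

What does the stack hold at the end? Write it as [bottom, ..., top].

PUSH 7    [7]
DUP       [7, 7]
STORE 2   [7]
PUSH 0    [7, 0]
SWAP      [0, 7]
SUB       [-7]
PUSH -3   [-7, -3]
LOAD 2    [-7, -3, 7]
SWAP      [-7, 7, -3]
DUP       [-7, 7, -3, -3]
SUB       [-7, 7, 0]
OVER      [-7, 7, 0, 7]
MOD       [-7, 7, 0]
SUB       [-7, 7]
SWAP      [7, -7]
MUL       [-49]
PUSH 7    [-49, 7]
SWAP      [7, -49]
POP       [7]
PUSH -2   [7, -2]
LOAD 2    [7, -2, 7]
DIV       [7, 0]
DUP       [7, 0, 0]
PUSH -28  [7, 0, 0, -28]
ADD       [7, 0, -28]
OVER      [7, 0, -28, 0]
ADD       [7, 0, -28]
MOD       [7, 0]
STORE 2   [7]
DUP       [7, 7]

[7, 7]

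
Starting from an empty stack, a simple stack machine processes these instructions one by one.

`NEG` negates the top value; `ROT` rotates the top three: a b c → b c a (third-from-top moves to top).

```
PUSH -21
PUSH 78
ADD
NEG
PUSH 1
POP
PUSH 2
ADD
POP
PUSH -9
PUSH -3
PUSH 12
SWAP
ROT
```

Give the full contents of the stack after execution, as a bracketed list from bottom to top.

PUSH -21 : [-21]
PUSH 78  : [-21, 78]
ADD      : [57]
NEG      : [-57]
PUSH 1   : [-57, 1]
POP      : [-57]
PUSH 2   : [-57, 2]
ADD      : [-55]
POP      : []
PUSH -9  : [-9]
PUSH -3  : [-9, -3]
PUSH 12  : [-9, -3, 12]
SWAP     : [-9, 12, -3]
ROT      : [12, -3, -9]

[12, -3, -9]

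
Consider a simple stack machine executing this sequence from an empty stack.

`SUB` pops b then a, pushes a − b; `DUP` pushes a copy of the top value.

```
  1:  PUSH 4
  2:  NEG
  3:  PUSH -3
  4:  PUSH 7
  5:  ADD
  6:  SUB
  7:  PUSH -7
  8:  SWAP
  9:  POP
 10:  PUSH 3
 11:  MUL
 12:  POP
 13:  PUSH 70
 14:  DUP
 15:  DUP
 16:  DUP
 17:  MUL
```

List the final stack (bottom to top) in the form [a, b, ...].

PUSH 4  : [4]
NEG     : [-4]
PUSH -3 : [-4, -3]
PUSH 7  : [-4, -3, 7]
ADD     : [-4, 4]
SUB     : [-8]
PUSH -7 : [-8, -7]
SWAP    : [-7, -8]
POP     : [-7]
PUSH 3  : [-7, 3]
MUL     : [-21]
POP     : []
PUSH 70 : [70]
DUP     : [70, 70]
DUP     : [70, 70, 70]
DUP     : [70, 70, 70, 70]
MUL     : [70, 70, 4900]

[70, 70, 4900]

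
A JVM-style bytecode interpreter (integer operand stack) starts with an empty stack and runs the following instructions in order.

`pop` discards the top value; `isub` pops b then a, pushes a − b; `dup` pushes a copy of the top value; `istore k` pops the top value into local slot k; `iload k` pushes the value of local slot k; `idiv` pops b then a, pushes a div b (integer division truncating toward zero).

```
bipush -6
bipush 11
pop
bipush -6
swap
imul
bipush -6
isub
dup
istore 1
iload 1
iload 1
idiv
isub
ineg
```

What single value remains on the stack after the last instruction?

-41

bipush -6  -6
bipush 11  -6 11
pop        -6
bipush -6  -6 -6
swap       -6 -6
imul       36
bipush -6  36 -6
isub       42
dup        42 42
istore 1   42
iload 1    42 42
iload 1    42 42 42
idiv       42 1
isub       41
ineg       -41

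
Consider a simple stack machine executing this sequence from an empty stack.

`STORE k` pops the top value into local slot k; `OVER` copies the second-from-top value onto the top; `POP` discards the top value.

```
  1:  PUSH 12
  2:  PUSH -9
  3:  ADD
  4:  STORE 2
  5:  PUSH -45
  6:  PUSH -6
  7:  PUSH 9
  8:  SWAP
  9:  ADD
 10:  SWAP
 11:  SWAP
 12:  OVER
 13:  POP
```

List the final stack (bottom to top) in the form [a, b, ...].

[-45, 3]

PUSH 12  → [12]
PUSH -9  → [12, -9]
ADD      → [3]
STORE 2  → []
PUSH -45 → [-45]
PUSH -6  → [-45, -6]
PUSH 9   → [-45, -6, 9]
SWAP     → [-45, 9, -6]
ADD      → [-45, 3]
SWAP     → [3, -45]
SWAP     → [-45, 3]
OVER     → [-45, 3, -45]
POP      → [-45, 3]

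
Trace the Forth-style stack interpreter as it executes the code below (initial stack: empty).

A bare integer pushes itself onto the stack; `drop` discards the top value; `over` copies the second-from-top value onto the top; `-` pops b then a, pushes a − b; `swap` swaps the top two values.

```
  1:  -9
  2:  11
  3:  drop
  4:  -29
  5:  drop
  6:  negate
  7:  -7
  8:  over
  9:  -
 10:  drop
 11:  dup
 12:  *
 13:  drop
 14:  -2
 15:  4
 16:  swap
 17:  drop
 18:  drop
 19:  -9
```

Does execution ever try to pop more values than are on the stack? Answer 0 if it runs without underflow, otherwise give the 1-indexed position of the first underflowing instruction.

0

-9     → -9
11     → -9 11
drop   → -9
-29    → -9 -29
drop   → -9
negate → 9
-7     → 9 -7
over   → 9 -7 9
-      → 9 -16
drop   → 9
dup    → 9 9
*      → 81
drop   → (empty)
-2     → -2
4      → -2 4
swap   → 4 -2
drop   → 4
drop   → (empty)
-9     → -9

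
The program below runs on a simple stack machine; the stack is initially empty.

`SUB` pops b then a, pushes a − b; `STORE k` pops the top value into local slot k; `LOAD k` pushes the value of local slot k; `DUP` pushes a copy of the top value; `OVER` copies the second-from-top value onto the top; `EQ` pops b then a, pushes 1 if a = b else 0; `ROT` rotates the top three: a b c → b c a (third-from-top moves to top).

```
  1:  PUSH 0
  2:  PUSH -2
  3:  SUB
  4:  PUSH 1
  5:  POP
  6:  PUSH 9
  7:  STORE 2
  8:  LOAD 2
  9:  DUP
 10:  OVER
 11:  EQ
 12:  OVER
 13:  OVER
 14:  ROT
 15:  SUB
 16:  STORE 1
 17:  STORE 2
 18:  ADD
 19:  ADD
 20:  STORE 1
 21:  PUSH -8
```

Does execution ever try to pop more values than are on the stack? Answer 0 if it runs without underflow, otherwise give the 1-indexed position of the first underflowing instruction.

PUSH 0  : [0]
PUSH -2 : [0, -2]
SUB     : [2]
PUSH 1  : [2, 1]
POP     : [2]
PUSH 9  : [2, 9]
STORE 2 : [2]
LOAD 2  : [2, 9]
DUP     : [2, 9, 9]
OVER    : [2, 9, 9, 9]
EQ      : [2, 9, 1]
OVER    : [2, 9, 1, 9]
OVER    : [2, 9, 1, 9, 1]
ROT     : [2, 9, 9, 1, 1]
SUB     : [2, 9, 9, 0]
STORE 1 : [2, 9, 9]
STORE 2 : [2, 9]
ADD     : [11]
ADD  — needs 2 operands, stack has 1 → underflow

19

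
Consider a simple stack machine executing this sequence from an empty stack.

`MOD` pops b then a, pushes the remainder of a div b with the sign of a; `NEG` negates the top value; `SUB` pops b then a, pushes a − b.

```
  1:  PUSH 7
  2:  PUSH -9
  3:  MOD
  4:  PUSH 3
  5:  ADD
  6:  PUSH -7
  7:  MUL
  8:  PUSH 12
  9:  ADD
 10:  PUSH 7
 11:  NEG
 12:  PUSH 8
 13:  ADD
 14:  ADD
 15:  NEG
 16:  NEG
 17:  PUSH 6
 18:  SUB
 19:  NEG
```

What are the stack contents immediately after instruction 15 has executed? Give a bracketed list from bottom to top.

[57]

PUSH 7  → [7]
PUSH -9 → [7, -9]
MOD     → [7]
PUSH 3  → [7, 3]
ADD     → [10]
PUSH -7 → [10, -7]
MUL     → [-70]
PUSH 12 → [-70, 12]
ADD     → [-58]
PUSH 7  → [-58, 7]
NEG     → [-58, -7]
PUSH 8  → [-58, -7, 8]
ADD     → [-58, 1]
ADD     → [-57]
NEG     → [57]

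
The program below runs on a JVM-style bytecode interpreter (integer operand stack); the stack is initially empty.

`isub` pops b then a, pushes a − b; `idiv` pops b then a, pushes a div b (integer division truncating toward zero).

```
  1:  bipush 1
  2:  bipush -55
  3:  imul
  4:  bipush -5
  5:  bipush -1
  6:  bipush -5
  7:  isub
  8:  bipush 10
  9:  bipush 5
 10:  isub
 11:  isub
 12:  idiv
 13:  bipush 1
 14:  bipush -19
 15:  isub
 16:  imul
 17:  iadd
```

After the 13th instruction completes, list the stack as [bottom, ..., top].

[-55, 5, 1]

bipush 1   → [1]
bipush -55 → [1, -55]
imul       → [-55]
bipush -5  → [-55, -5]
bipush -1  → [-55, -5, -1]
bipush -5  → [-55, -5, -1, -5]
isub       → [-55, -5, 4]
bipush 10  → [-55, -5, 4, 10]
bipush 5   → [-55, -5, 4, 10, 5]
isub       → [-55, -5, 4, 5]
isub       → [-55, -5, -1]
idiv       → [-55, 5]
bipush 1   → [-55, 5, 1]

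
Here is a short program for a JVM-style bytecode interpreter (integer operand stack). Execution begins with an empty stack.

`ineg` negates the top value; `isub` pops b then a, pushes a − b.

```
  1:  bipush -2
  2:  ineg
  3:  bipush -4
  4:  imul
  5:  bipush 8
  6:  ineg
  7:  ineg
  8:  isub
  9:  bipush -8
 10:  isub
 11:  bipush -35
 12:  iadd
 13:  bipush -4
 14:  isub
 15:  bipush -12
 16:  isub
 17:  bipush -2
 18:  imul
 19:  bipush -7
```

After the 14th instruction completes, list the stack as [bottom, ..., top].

[-39]

bipush -2  : [-2]
ineg       : [2]
bipush -4  : [2, -4]
imul       : [-8]
bipush 8   : [-8, 8]
ineg       : [-8, -8]
ineg       : [-8, 8]
isub       : [-16]
bipush -8  : [-16, -8]
isub       : [-8]
bipush -35 : [-8, -35]
iadd       : [-43]
bipush -4  : [-43, -4]
isub       : [-39]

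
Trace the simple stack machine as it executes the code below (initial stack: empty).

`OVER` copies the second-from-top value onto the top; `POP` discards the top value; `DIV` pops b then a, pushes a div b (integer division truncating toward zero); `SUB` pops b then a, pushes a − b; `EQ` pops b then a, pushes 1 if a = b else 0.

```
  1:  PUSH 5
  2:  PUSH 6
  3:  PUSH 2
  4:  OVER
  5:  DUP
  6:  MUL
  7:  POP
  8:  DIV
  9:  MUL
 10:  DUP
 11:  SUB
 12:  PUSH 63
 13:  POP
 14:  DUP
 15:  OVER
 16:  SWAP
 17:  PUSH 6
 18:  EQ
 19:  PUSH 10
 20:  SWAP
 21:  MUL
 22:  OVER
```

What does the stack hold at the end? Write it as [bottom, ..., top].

PUSH 5  -> 5
PUSH 6  -> 5 6
PUSH 2  -> 5 6 2
OVER    -> 5 6 2 6
DUP     -> 5 6 2 6 6
MUL     -> 5 6 2 36
POP     -> 5 6 2
DIV     -> 5 3
MUL     -> 15
DUP     -> 15 15
SUB     -> 0
PUSH 63 -> 0 63
POP     -> 0
DUP     -> 0 0
OVER    -> 0 0 0
SWAP    -> 0 0 0
PUSH 6  -> 0 0 0 6
EQ      -> 0 0 0
PUSH 10 -> 0 0 0 10
SWAP    -> 0 0 10 0
MUL     -> 0 0 0
OVER    -> 0 0 0 0

[0, 0, 0, 0]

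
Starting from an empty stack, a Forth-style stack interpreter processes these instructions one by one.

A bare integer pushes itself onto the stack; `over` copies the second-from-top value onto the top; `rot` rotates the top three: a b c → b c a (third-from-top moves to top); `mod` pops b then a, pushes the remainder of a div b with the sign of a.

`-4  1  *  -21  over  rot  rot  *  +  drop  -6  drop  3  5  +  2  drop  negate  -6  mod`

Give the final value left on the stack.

-4      -4
1       -4 1
*       -4
-21     -4 -21
over    -4 -21 -4
rot     -21 -4 -4
rot     -4 -4 -21
*       -4 84
+       80
drop    (empty)
-6      -6
drop    (empty)
3       3
5       3 5
+       8
2       8 2
drop    8
negate  -8
-6      -8 -6
mod     -2

-2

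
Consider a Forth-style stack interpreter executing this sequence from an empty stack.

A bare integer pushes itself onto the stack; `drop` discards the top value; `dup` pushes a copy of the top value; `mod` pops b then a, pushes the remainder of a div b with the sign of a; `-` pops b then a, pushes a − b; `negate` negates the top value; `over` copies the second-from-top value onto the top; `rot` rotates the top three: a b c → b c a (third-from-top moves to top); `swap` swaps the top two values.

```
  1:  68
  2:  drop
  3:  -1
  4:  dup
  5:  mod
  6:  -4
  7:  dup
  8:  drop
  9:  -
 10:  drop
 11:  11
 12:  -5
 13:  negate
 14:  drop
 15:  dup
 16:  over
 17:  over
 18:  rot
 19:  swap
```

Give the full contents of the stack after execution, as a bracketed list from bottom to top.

[11, 11, 11, 11]

68     : [68]
drop   : []
-1     : [-1]
dup    : [-1, -1]
mod    : [0]
-4     : [0, -4]
dup    : [0, -4, -4]
drop   : [0, -4]
-      : [4]
drop   : []
11     : [11]
-5     : [11, -5]
negate : [11, 5]
drop   : [11]
dup    : [11, 11]
over   : [11, 11, 11]
over   : [11, 11, 11, 11]
rot    : [11, 11, 11, 11]
swap   : [11, 11, 11, 11]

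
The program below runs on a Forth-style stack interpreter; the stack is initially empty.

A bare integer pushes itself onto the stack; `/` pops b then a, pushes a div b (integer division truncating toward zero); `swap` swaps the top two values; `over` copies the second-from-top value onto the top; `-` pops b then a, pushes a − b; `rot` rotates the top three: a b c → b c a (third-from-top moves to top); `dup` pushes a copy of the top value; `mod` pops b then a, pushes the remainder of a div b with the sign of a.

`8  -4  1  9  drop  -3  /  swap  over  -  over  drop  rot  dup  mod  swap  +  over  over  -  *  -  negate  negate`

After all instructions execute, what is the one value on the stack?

16

8       [8]
-4      [8, -4]
1       [8, -4, 1]
9       [8, -4, 1, 9]
drop    [8, -4, 1]
-3      [8, -4, 1, -3]
/       [8, -4, 0]
swap    [8, 0, -4]
over    [8, 0, -4, 0]
-       [8, 0, -4]
over    [8, 0, -4, 0]
drop    [8, 0, -4]
rot     [0, -4, 8]
dup     [0, -4, 8, 8]
mod     [0, -4, 0]
swap    [0, 0, -4]
+       [0, -4]
over    [0, -4, 0]
over    [0, -4, 0, -4]
-       [0, -4, 4]
*       [0, -16]
-       [16]
negate  [-16]
negate  [16]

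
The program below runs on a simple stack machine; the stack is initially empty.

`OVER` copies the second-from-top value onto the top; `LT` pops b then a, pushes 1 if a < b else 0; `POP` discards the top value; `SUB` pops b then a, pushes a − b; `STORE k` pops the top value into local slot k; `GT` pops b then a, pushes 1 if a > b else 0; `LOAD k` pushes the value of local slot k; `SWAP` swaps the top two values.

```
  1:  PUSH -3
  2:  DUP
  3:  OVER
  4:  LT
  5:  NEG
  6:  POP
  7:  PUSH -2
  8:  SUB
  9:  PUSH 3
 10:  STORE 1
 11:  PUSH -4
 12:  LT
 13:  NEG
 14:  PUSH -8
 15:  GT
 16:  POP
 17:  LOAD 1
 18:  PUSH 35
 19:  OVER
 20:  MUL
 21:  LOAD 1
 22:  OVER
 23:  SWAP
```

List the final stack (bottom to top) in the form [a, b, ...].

[3, 105, 105, 3]

PUSH -3 → [-3]
DUP     → [-3, -3]
OVER    → [-3, -3, -3]
LT      → [-3, 0]
NEG     → [-3, 0]
POP     → [-3]
PUSH -2 → [-3, -2]
SUB     → [-1]
PUSH 3  → [-1, 3]
STORE 1 → [-1]
PUSH -4 → [-1, -4]
LT      → [0]
NEG     → [0]
PUSH -8 → [0, -8]
GT      → [1]
POP     → []
LOAD 1  → [3]
PUSH 35 → [3, 35]
OVER    → [3, 35, 3]
MUL     → [3, 105]
LOAD 1  → [3, 105, 3]
OVER    → [3, 105, 3, 105]
SWAP    → [3, 105, 105, 3]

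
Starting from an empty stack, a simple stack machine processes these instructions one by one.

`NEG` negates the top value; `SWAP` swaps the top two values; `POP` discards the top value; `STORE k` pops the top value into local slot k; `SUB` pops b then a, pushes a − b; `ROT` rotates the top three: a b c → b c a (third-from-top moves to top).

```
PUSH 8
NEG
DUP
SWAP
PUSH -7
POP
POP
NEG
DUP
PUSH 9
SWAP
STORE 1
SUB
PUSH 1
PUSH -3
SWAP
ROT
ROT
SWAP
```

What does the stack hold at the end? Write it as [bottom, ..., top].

PUSH 8  -> [8]
NEG     -> [-8]
DUP     -> [-8, -8]
SWAP    -> [-8, -8]
PUSH -7 -> [-8, -8, -7]
POP     -> [-8, -8]
POP     -> [-8]
NEG     -> [8]
DUP     -> [8, 8]
PUSH 9  -> [8, 8, 9]
SWAP    -> [8, 9, 8]
STORE 1 -> [8, 9]
SUB     -> [-1]
PUSH 1  -> [-1, 1]
PUSH -3 -> [-1, 1, -3]
SWAP    -> [-1, -3, 1]
ROT     -> [-3, 1, -1]
ROT     -> [1, -1, -3]
SWAP    -> [1, -3, -1]

[1, -3, -1]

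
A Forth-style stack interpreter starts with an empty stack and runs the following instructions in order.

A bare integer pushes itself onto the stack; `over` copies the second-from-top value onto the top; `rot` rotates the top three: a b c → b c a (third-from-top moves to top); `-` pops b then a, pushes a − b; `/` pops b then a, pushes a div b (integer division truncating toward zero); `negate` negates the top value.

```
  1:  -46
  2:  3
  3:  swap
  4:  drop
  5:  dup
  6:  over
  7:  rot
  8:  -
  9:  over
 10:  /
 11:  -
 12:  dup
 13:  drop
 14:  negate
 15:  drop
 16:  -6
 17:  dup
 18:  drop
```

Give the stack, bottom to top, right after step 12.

-46  -> -46
3    -> -46 3
swap -> 3 -46
drop -> 3
dup  -> 3 3
over -> 3 3 3
rot  -> 3 3 3
-    -> 3 0
over -> 3 0 3
/    -> 3 0
-    -> 3
dup  -> 3 3

[3, 3]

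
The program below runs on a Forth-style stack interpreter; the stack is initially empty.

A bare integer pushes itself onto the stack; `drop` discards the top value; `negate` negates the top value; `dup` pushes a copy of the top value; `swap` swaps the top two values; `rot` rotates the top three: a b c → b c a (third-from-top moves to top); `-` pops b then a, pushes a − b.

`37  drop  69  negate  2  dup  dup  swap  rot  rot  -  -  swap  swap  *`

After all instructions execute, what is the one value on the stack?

-138

37      37
drop    (empty)
69      69
negate  -69
2       -69 2
dup     -69 2 2
dup     -69 2 2 2
swap    -69 2 2 2
rot     -69 2 2 2
rot     -69 2 2 2
-       -69 2 0
-       -69 2
swap    2 -69
swap    -69 2
*       -138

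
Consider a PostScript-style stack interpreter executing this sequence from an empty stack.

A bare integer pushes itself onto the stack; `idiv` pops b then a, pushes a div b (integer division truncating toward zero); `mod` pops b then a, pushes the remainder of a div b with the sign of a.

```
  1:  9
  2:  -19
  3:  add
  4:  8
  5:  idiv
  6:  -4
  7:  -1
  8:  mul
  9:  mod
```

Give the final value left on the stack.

-1

9     [9]
-19   [9, -19]
add   [-10]
8     [-10, 8]
idiv  [-1]
-4    [-1, -4]
-1    [-1, -4, -1]
mul   [-1, 4]
mod   [-1]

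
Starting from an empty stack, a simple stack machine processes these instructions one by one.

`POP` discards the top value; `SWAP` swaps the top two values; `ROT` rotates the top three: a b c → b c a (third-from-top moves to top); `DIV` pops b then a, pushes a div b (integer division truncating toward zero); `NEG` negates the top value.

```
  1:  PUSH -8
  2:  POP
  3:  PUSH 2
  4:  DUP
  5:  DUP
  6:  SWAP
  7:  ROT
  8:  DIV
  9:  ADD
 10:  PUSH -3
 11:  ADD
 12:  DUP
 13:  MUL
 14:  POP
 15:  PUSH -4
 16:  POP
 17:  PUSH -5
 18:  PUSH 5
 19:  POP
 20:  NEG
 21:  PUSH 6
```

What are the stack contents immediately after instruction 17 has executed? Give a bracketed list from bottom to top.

PUSH -8  [-8]
POP      []
PUSH 2   [2]
DUP      [2, 2]
DUP      [2, 2, 2]
SWAP     [2, 2, 2]
ROT      [2, 2, 2]
DIV      [2, 1]
ADD      [3]
PUSH -3  [3, -3]
ADD      [0]
DUP      [0, 0]
MUL      [0]
POP      []
PUSH -4  [-4]
POP      []
PUSH -5  [-5]

[-5]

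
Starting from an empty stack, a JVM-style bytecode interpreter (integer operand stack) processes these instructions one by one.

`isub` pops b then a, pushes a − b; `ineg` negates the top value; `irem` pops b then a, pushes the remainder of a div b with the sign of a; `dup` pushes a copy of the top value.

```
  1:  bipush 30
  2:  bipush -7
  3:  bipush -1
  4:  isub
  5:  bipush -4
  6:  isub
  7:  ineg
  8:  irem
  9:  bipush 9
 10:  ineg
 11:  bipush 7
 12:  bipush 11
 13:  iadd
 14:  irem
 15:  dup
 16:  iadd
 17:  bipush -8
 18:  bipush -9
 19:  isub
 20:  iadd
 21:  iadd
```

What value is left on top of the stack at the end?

-17

bipush 30 : 30
bipush -7 : 30 -7
bipush -1 : 30 -7 -1
isub      : 30 -6
bipush -4 : 30 -6 -4
isub      : 30 -2
ineg      : 30 2
irem      : 0
bipush 9  : 0 9
ineg      : 0 -9
bipush 7  : 0 -9 7
bipush 11 : 0 -9 7 11
iadd      : 0 -9 18
irem      : 0 -9
dup       : 0 -9 -9
iadd      : 0 -18
bipush -8 : 0 -18 -8
bipush -9 : 0 -18 -8 -9
isub      : 0 -18 1
iadd      : 0 -17
iadd      : -17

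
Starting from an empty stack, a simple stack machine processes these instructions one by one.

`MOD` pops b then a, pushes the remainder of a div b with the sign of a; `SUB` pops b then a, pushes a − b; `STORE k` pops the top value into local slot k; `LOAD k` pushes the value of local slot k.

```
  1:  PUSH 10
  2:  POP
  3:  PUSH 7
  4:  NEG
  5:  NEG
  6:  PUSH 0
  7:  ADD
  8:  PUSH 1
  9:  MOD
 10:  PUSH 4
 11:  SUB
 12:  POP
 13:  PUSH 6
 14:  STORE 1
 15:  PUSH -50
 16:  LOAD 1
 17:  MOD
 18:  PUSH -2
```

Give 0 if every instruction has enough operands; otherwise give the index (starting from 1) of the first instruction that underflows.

0

PUSH 10  -> 10
POP      -> (empty)
PUSH 7   -> 7
NEG      -> -7
NEG      -> 7
PUSH 0   -> 7 0
ADD      -> 7
PUSH 1   -> 7 1
MOD      -> 0
PUSH 4   -> 0 4
SUB      -> -4
POP      -> (empty)
PUSH 6   -> 6
STORE 1  -> (empty)
PUSH -50 -> -50
LOAD 1   -> -50 6
MOD      -> -2
PUSH -2  -> -2 -2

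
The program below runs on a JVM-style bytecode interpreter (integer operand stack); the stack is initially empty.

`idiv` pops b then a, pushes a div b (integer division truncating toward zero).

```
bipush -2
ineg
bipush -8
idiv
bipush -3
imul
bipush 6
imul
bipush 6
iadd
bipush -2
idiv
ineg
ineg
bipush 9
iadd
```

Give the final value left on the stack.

6

bipush -2  -2
ineg       2
bipush -8  2 -8
idiv       0
bipush -3  0 -3
imul       0
bipush 6   0 6
imul       0
bipush 6   0 6
iadd       6
bipush -2  6 -2
idiv       -3
ineg       3
ineg       -3
bipush 9   -3 9
iadd       6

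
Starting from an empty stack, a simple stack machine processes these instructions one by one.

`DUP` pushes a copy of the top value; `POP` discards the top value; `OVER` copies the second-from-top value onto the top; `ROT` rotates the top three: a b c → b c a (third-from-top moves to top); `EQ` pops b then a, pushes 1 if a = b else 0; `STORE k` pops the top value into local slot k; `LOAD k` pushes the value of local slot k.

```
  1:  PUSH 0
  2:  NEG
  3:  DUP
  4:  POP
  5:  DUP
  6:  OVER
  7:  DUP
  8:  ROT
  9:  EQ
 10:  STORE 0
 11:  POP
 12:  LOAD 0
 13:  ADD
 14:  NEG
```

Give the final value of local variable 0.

1

PUSH 0  : 0
NEG     : 0
DUP     : 0 0
POP     : 0
DUP     : 0 0
OVER    : 0 0 0
DUP     : 0 0 0 0
ROT     : 0 0 0 0
EQ      : 0 0 1
STORE 0 : 0 0
POP     : 0
LOAD 0  : 0 1
ADD     : 1
NEG     : -1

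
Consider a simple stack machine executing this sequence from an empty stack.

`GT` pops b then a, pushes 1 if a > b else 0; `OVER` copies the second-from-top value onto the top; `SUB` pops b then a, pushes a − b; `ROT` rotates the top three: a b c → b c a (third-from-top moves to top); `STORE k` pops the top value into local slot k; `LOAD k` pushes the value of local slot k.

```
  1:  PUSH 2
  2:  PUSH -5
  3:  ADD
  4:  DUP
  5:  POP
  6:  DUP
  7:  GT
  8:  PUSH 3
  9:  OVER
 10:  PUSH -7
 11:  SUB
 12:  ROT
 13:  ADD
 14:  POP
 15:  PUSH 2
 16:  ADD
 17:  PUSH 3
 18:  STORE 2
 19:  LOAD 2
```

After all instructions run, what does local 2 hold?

3

PUSH 2  : [2]
PUSH -5 : [2, -5]
ADD     : [-3]
DUP     : [-3, -3]
POP     : [-3]
DUP     : [-3, -3]
GT      : [0]
PUSH 3  : [0, 3]
OVER    : [0, 3, 0]
PUSH -7 : [0, 3, 0, -7]
SUB     : [0, 3, 7]
ROT     : [3, 7, 0]
ADD     : [3, 7]
POP     : [3]
PUSH 2  : [3, 2]
ADD     : [5]
PUSH 3  : [5, 3]
STORE 2 : [5]
LOAD 2  : [5, 3]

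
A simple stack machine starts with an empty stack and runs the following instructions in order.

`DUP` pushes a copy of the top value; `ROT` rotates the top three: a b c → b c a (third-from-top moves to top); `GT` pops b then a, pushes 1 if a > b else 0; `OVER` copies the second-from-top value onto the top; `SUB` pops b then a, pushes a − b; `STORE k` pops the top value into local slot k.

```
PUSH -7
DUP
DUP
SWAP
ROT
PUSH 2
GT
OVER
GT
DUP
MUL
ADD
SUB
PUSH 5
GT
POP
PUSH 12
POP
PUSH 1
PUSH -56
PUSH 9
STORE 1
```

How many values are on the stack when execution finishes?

PUSH -7  → -7
DUP      → -7 -7
DUP      → -7 -7 -7
SWAP     → -7 -7 -7
ROT      → -7 -7 -7
PUSH 2   → -7 -7 -7 2
GT       → -7 -7 0
OVER     → -7 -7 0 -7
GT       → -7 -7 1
DUP      → -7 -7 1 1
MUL      → -7 -7 1
ADD      → -7 -6
SUB      → -1
PUSH 5   → -1 5
GT       → 0
POP      → (empty)
PUSH 12  → 12
POP      → (empty)
PUSH 1   → 1
PUSH -56 → 1 -56
PUSH 9   → 1 -56 9
STORE 1  → 1 -56

2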